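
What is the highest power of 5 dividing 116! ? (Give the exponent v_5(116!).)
v_5(116!) = 27

Legendre's formula: v_p(n!) = Σ_{k ≥ 1} ⌊n / p^k⌋. For p = 5, n = 116, the terms are:
  ⌊116/5^1⌋ = ⌊116/5⌋ = 23
  ⌊116/5^2⌋ = ⌊116/25⌋ = 4
(the next term ⌊116/5^3⌋ = 0, terminating the sum). Summing: v_5(116!) = 23 + 4 = 27.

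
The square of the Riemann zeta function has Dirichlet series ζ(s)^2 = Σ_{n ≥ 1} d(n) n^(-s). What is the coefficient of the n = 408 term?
d(408) = 16

ζ(s)^2 = (Σ 1/m^s)(Σ 1/k^s). The coefficient of 1/n^s in the product is the number of ordered pairs (m, k) with mk = n, which equals d(n). For n = 408, divisors are [1, 2, 3, 4, 6, 8, 12, 17, 24, 34, 51, 68, 102, 136, 204, 408], so d(408) = 16.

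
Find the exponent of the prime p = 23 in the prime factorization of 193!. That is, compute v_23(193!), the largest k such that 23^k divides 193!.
v_23(193!) = 8

Legendre's formula: v_p(n!) = Σ_{k ≥ 1} ⌊n / p^k⌋. For p = 23, n = 193, the terms are:
  ⌊193/23^1⌋ = ⌊193/23⌋ = 8
(the next term ⌊193/23^2⌋ = 0, terminating the sum). Summing: v_23(193!) = 8 = 8.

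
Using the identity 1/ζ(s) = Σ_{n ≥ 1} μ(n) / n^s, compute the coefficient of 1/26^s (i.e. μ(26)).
μ(26) = 1

Factor n = 26 = 2 · 13. μ(n) = 0 if any exponent ≥ 2 (not squarefree); otherwise μ(n) = (−1)^{ω(n)} where ω(n) is the number of distinct prime factors. Applying: μ(26) = 1.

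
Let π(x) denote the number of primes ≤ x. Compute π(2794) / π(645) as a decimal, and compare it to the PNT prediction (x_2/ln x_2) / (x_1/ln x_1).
π(2794)/π(645) = 406/117 ≈ 3.4701;  PNT prediction ≈ 3.5315.

π(645) = 117 and π(2794) = 406, so π(2794)/π(645) ≈ 3.4701. The PNT-predicted ratio is (2794/ln(2794)) / (645/ln(645)) ≈ 3.5315. The two agree to within a few percent, as expected.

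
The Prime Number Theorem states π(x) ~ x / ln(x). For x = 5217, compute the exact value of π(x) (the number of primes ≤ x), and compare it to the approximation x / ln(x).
π(5217) = 693;  x/ln(x) ≈ 609.49;  relative error ≈ 12.05%.

Directly count primes up to 5217: π(5217) = 693. The PNT approximation gives 5217/ln(5217) ≈ 5217/8.55968 ≈ 609.49. Relative error (π(x) − x/ln(x)) / π(x) ≈ 12.05%; the approximation is known to undercount slightly (Li(x) is a better estimate).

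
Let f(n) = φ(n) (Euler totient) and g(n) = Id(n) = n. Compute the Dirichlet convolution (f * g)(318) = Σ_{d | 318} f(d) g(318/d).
(φ * Id)(318) = 1575

Divisors of 318: [1, 2, 3, 6, 53, 106, 159, 318]. For each d | 318:
  d = 1: φ(1) · Id(318/1) = 1 · 318 = 318
  d = 2: φ(2) · Id(318/2) = 1 · 159 = 159
  d = 3: φ(3) · Id(318/3) = 2 · 106 = 212
  d = 6: φ(6) · Id(318/6) = 2 · 53 = 106
  d = 53: φ(53) · Id(318/53) = 52 · 6 = 312
  d = 106: φ(106) · Id(318/106) = 52 · 3 = 156
  d = 159: φ(159) · Id(318/159) = 104 · 2 = 208
  d = 318: φ(318) · Id(318/318) = 104 · 1 = 104
Summing: (φ * Id)(318) = 318 + 159 + 212 + 106 + 312 + 156 + 208 + 104 = 1575.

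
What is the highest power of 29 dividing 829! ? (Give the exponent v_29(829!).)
v_29(829!) = 28

Legendre's formula: v_p(n!) = Σ_{k ≥ 1} ⌊n / p^k⌋. For p = 29, n = 829, the terms are:
  ⌊829/29^1⌋ = ⌊829/29⌋ = 28
(the next term ⌊829/29^2⌋ = 0, terminating the sum). Summing: v_29(829!) = 28 = 28.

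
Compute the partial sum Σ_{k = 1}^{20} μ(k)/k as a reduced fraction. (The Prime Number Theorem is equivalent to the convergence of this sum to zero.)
Σ μ(k)/k = -81988/1616615

Values of μ(k) for 1 ≤ k ≤ 20: μ(1) = 1, μ(2) = -1, μ(3) = -1, μ(5) = -1, μ(6) = 1, μ(7) = -1, μ(10) = 1, μ(11) = -1, μ(13) = -1, μ(14) = 1, μ(15) = 1, μ(17) = -1, μ(19) = -1, with μ = 0 on non-squarefree integers. Summing μ(k)/k for k where μ(k) ≠ 0 gives -81988/1616615 ≈ -0.0507. (PNT ⟺ this sum → 0 as n → ∞.)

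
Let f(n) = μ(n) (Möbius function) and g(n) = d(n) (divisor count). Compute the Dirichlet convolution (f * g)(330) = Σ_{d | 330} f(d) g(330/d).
(μ * d)(330) = 1

Divisors of 330: [1, 2, 3, 5, 6, 10, 11, 15, 22, 30, 33, 55, 66, 110, 165, 330]. For each d | 330:
  d = 1: μ(1) · d(330/1) = 1 · 16 = 16
  d = 2: μ(2) · d(330/2) = -1 · 8 = -8
  d = 3: μ(3) · d(330/3) = -1 · 8 = -8
  d = 5: μ(5) · d(330/5) = -1 · 8 = -8
  d = 6: μ(6) · d(330/6) = 1 · 4 = 4
  d = 10: μ(10) · d(330/10) = 1 · 4 = 4
  d = 11: μ(11) · d(330/11) = -1 · 8 = -8
  d = 15: μ(15) · d(330/15) = 1 · 4 = 4
  d = 22: μ(22) · d(330/22) = 1 · 4 = 4
  d = 30: μ(30) · d(330/30) = -1 · 2 = -2
  d = 33: μ(33) · d(330/33) = 1 · 4 = 4
  d = 55: μ(55) · d(330/55) = 1 · 4 = 4
  d = 66: μ(66) · d(330/66) = -1 · 2 = -2
  d = 110: μ(110) · d(330/110) = -1 · 2 = -2
  d = 165: μ(165) · d(330/165) = -1 · 2 = -2
  d = 330: μ(330) · d(330/330) = 1 · 1 = 1
Summing: (μ * d)(330) = 16 + -8 + -8 + -8 + 4 + 4 + -8 + 4 + 4 + -2 + 4 + 4 + -2 + -2 + -2 + 1 = 1.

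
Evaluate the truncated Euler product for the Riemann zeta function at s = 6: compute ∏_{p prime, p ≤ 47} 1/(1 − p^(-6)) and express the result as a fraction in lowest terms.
∏ = 739922824862544451640166694180680765476614483998462834502498139791315/727309058868145310276350820375862045292293308126790710400267935809536

The primes p ≤ 47 are [2, 3, 5, 7, 11, 13, 17, 19, 23, 29, 31, 37, 41, 43, 47]. For each prime, (1 − 1/p^6)^(-1) = p^6 / (p^6 − 1). The product is (1 − 1/2^6)^(-1), (1 − 1/3^6)^(-1), (1 − 1/5^6)^(-1), (1 − 1/7^6)^(-1), (1 − 1/11^6)^(-1), (1 − 1/13^6)^(-1), (1 − 1/17^6)^(-1), (1 − 1/19^6)^(-1), (1 − 1/23^6)^(-1), (1 − 1/29^6)^(-1), (1 − 1/31^6)^(-1), (1 − 1/37^6)^(-1), (1 − 1/41^6)^(-1), (1 − 1/43^6)^(-1), (1 − 1/47^6)^(-1) = ∏ p^6 / (p^6 − 1) = 739922824862544451640166694180680765476614483998462834502498139791315/727309058868145310276350820375862045292293308126790710400267935809536.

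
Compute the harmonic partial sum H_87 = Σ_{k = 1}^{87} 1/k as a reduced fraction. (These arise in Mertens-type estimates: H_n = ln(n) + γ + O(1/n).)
H_87 = 3706795349055853229324900260857622319/734184632222154704090370027645633600

Direct summation: H_87 = 1 + 1/2 + ... + 1/87. The least common denominator is lcm(1, ..., 87) = 8076030954443701744994070304101969600; over this denominator the numerator is 8076030954443701744994070304101969600 + 4038015477221850872497035152050984800 + 2692010318147900581664690101367323200 + 2019007738610925436248517576025492400 + 1615206190888740348998814060820393920 + 1346005159073950290832345050683661600 + 1153718707777671677856295757728852800 + 1009503869305462718124258788012746200 + 897336772715966860554896700455774400 + 807603095444370174499407030410196960 + 734184632222154704090370027645633600 + 673002579536975145416172525341830800 + 621233150341823211153390023392459200 + 576859353888835838928147878864426400 + 538402063629580116332938020273464640 + 504751934652731359062129394006373100 + 475060644379041279117298253182468800 + 448668386357983430277448350227887200 + 425054260760194828683898437057998400 + 403801547722185087249703515205098480 + 384572902592557225952098585909617600 + 367092316111077352045185013822816800 + 351131780627987032391046534960955200 + 336501289768487572708086262670915400 + 323041238177748069799762812164078784 + 310616575170911605576695011696229600 + 299112257571988953518298900151924800 + 288429676944417919464073939432213200 + 278483826015300060172209320831102400 + 269201031814790058166469010136732320 + 260517127562700056290131300132321600 + 252375967326365679531064697003186550 + 244728210740718234696790009215211200 + 237530322189520639558649126591234400 + 230743741555534335571259151545770560 + 224334193178991715138724175113943600 + 218271106876856803918758656867620800 + 212527130380097414341949218528999200 + 207077716780607737051130007797486400 + 201900773861092543624851757602549240 + 196976364742529310853513909856145600 + 192286451296278612976049292954808800 + 187814673359155854534745821025627200 + 183546158055538676022592506911408400 + 179467354543193372110979340091154880 + 175565890313993516195523267480477600 + 171830445839227696702001495831956800 + 168250644884243786354043131335457700 + 164816958253953096836613679675550400 + 161520619088874034899881406082039392 + 158353548126347093039099417727489600 + 155308287585455802788347505848114800 + 152377942536673617830076798190603200 + 149556128785994476759149450075962400 + 146836926444430940818074005529126720 + 144214838472208959732036969716106600 + 141684753586731609561299479019332800 + 139241913007650030086104660415551200 + 136881880583791554999899496679694400 + 134600515907395029083234505068366160 + 132393950072847569590066726296753600 + 130258563781350028145065650066160800 + 128190967530852408650699528636539200 + 126187983663182839765532348501593275 + 124246630068364642230678004678491840 + 122364105370359117348395004607605600 + 120537775439458234999911497076148800 + 118765161094760319779324563295617200 + 117043926875995677463682178320318400 + 115371870777767167785629575772885280 + 113746914851319742887240426818337600 + 112167096589495857569362087556971800 + 110630561019776736232795483617835200 + 109135553438428401959379328433810400 + 107680412725916023266587604054692928 + 106263565190048707170974609264499600 + 104883518888879243441481432520804800 + 103538858390303868525565003898743200 + 102228239929667110696127472203822400 + 100950386930546271812425878801274620 + 99704085857329651172766300050641600 + 98488182371264655426756954928072800 + 97301577764381948734868316916891200 + 96143225648139306488024646477404400 + 95012128875808255823459650636493760 + 93907336679577927267372910512813600 + 92827942005100020057403106943700800 = 40774748839614385522573902869433845509, so H_87 = 40774748839614385522573902869433845509/8076030954443701744994070304101969600; reducing by gcd(40774748839614385522573902869433845509, 8076030954443701744994070304101969600) = 11 gives 3706795349055853229324900260857622319/734184632222154704090370027645633600 ≈ 5.04886. (The PNT-adjacent estimate ln(87) + γ ≈ 5.04312 matches within O(1/n).)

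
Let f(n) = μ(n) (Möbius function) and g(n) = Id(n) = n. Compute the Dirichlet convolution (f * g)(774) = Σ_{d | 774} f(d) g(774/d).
(μ * Id)(774) = 252

Divisors of 774: [1, 2, 3, 6, 9, 18, 43, 86, 129, 258, 387, 774]. For each d | 774:
  d = 1: μ(1) · Id(774/1) = 1 · 774 = 774
  d = 2: μ(2) · Id(774/2) = -1 · 387 = -387
  d = 3: μ(3) · Id(774/3) = -1 · 258 = -258
  d = 6: μ(6) · Id(774/6) = 1 · 129 = 129
  d = 9: μ(9) · Id(774/9) = 0 · 86 = 0
  d = 18: μ(18) · Id(774/18) = 0 · 43 = 0
  d = 43: μ(43) · Id(774/43) = -1 · 18 = -18
  d = 86: μ(86) · Id(774/86) = 1 · 9 = 9
  d = 129: μ(129) · Id(774/129) = 1 · 6 = 6
  d = 258: μ(258) · Id(774/258) = -1 · 3 = -3
  d = 387: μ(387) · Id(774/387) = 0 · 2 = 0
  d = 774: μ(774) · Id(774/774) = 0 · 1 = 0
Summing: (μ * Id)(774) = 774 + -387 + -258 + 129 + 0 + 0 + -18 + 9 + 6 + -3 + 0 + 0 = 252.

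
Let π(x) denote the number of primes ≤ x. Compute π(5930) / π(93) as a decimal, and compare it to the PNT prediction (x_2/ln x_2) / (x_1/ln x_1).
π(5930)/π(93) = 779/24 ≈ 32.4583;  PNT prediction ≈ 33.2667.

π(93) = 24 and π(5930) = 779, so π(5930)/π(93) ≈ 32.4583. The PNT-predicted ratio is (5930/ln(5930)) / (93/ln(93)) ≈ 33.2667. The two agree to within a few percent, as expected.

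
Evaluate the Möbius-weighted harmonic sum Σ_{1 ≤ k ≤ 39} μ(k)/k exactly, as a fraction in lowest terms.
Σ μ(k)/k = 124873406579/2473579378270

Values of μ(k) for 1 ≤ k ≤ 39: μ(1) = 1, μ(2) = -1, μ(3) = -1, μ(5) = -1, μ(6) = 1, μ(7) = -1, μ(10) = 1, μ(11) = -1, μ(13) = -1, μ(14) = 1, μ(15) = 1, μ(17) = -1, μ(19) = -1, μ(21) = 1, μ(22) = 1, μ(23) = -1, μ(26) = 1, μ(29) = -1, μ(30) = -1, μ(31) = -1, μ(33) = 1, μ(34) = 1, μ(35) = 1, μ(37) = -1, μ(38) = 1, μ(39) = 1, with μ = 0 on non-squarefree integers. Summing μ(k)/k for k where μ(k) ≠ 0 gives 124873406579/2473579378270 ≈ 0.0505. (PNT ⟺ this sum → 0 as n → ∞.)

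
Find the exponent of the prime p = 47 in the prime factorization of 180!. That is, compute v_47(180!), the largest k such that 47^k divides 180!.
v_47(180!) = 3

Legendre's formula: v_p(n!) = Σ_{k ≥ 1} ⌊n / p^k⌋. For p = 47, n = 180, the terms are:
  ⌊180/47^1⌋ = ⌊180/47⌋ = 3
(the next term ⌊180/47^2⌋ = 0, terminating the sum). Summing: v_47(180!) = 3 = 3.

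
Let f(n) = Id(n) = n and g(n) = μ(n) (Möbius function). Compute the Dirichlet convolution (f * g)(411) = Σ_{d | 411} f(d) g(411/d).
(Id * μ)(411) = 272

Divisors of 411: [1, 3, 137, 411]. For each d | 411:
  d = 1: Id(1) · μ(411/1) = 1 · 1 = 1
  d = 3: Id(3) · μ(411/3) = 3 · -1 = -3
  d = 137: Id(137) · μ(411/137) = 137 · -1 = -137
  d = 411: Id(411) · μ(411/411) = 411 · 1 = 411
Summing: (Id * μ)(411) = 1 + -3 + -137 + 411 = 272.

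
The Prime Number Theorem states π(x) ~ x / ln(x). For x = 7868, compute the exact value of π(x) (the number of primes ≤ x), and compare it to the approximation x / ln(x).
π(7868) = 993;  x/ln(x) ≈ 877.09;  relative error ≈ 11.67%.

Directly count primes up to 7868: π(7868) = 993. The PNT approximation gives 7868/ln(7868) ≈ 7868/8.97056 ≈ 877.09. Relative error (π(x) − x/ln(x)) / π(x) ≈ 11.67%; the approximation is known to undercount slightly (Li(x) is a better estimate).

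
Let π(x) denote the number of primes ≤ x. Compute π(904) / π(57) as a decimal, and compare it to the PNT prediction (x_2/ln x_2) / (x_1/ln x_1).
π(904)/π(57) = 154/16 ≈ 9.6250;  PNT prediction ≈ 9.4202.

π(57) = 16 and π(904) = 154, so π(904)/π(57) ≈ 9.6250. The PNT-predicted ratio is (904/ln(904)) / (57/ln(57)) ≈ 9.4202. The two agree to within a few percent, as expected.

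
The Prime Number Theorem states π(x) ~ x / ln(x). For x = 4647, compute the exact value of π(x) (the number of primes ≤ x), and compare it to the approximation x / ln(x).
π(4647) = 627;  x/ln(x) ≈ 550.33;  relative error ≈ 12.23%.

Directly count primes up to 4647: π(4647) = 627. The PNT approximation gives 4647/ln(4647) ≈ 4647/8.44398 ≈ 550.33. Relative error (π(x) − x/ln(x)) / π(x) ≈ 12.23%; the approximation is known to undercount slightly (Li(x) is a better estimate).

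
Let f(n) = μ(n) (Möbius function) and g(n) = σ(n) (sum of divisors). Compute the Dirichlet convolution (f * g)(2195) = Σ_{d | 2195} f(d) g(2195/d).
(μ * σ)(2195) = 2195

Divisors of 2195: [1, 5, 439, 2195]. For each d | 2195:
  d = 1: μ(1) · σ(2195/1) = 1 · 2640 = 2640
  d = 5: μ(5) · σ(2195/5) = -1 · 440 = -440
  d = 439: μ(439) · σ(2195/439) = -1 · 6 = -6
  d = 2195: μ(2195) · σ(2195/2195) = 1 · 1 = 1
Summing: (μ * σ)(2195) = 2640 + -440 + -6 + 1 = 2195.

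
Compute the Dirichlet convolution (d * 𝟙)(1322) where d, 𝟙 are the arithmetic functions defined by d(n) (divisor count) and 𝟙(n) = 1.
(d * 𝟙)(1322) = 9

Divisors of 1322: [1, 2, 661, 1322]. For each d | 1322:
  d = 1: d(1) · 𝟙(1322/1) = 1 · 1 = 1
  d = 2: d(2) · 𝟙(1322/2) = 2 · 1 = 2
  d = 661: d(661) · 𝟙(1322/661) = 2 · 1 = 2
  d = 1322: d(1322) · 𝟙(1322/1322) = 4 · 1 = 4
Summing: (d * 𝟙)(1322) = 1 + 2 + 2 + 4 = 9.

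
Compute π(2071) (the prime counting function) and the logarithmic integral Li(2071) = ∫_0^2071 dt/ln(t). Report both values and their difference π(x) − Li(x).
π(2071) = 312;  Li(2071) ≈ 324.13;  π(x) − Li(x) ≈ -12.13.

Direct count of primes ≤ 2071 gives π(2071) = 312. Numerical evaluation of the logarithmic integral gives Li(2071) ≈ 324.13. The difference π(x) − Li(x) ≈ -12.13 is typically negative for small/moderate x (Li(x) overestimates), though Littlewood's theorem shows this sign changes infinitely often.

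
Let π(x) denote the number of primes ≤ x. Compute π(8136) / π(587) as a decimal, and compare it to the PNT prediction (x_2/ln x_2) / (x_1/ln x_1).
π(8136)/π(587) = 1022/107 ≈ 9.5514;  PNT prediction ≈ 9.8133.

π(587) = 107 and π(8136) = 1022, so π(8136)/π(587) ≈ 9.5514. The PNT-predicted ratio is (8136/ln(8136)) / (587/ln(587)) ≈ 9.8133. The two agree to within a few percent, as expected.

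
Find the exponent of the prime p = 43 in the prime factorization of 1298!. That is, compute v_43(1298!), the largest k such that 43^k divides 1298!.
v_43(1298!) = 30

Legendre's formula: v_p(n!) = Σ_{k ≥ 1} ⌊n / p^k⌋. For p = 43, n = 1298, the terms are:
  ⌊1298/43^1⌋ = ⌊1298/43⌋ = 30
(the next term ⌊1298/43^2⌋ = 0, terminating the sum). Summing: v_43(1298!) = 30 = 30.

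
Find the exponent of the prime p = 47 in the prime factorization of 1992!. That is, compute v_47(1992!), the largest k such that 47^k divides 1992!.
v_47(1992!) = 42

Legendre's formula: v_p(n!) = Σ_{k ≥ 1} ⌊n / p^k⌋. For p = 47, n = 1992, the terms are:
  ⌊1992/47^1⌋ = ⌊1992/47⌋ = 42
(the next term ⌊1992/47^2⌋ = 0, terminating the sum). Summing: v_47(1992!) = 42 = 42.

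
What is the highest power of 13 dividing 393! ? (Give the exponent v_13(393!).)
v_13(393!) = 32

Legendre's formula: v_p(n!) = Σ_{k ≥ 1} ⌊n / p^k⌋. For p = 13, n = 393, the terms are:
  ⌊393/13^1⌋ = ⌊393/13⌋ = 30
  ⌊393/13^2⌋ = ⌊393/169⌋ = 2
(the next term ⌊393/13^3⌋ = 0, terminating the sum). Summing: v_13(393!) = 30 + 2 = 32.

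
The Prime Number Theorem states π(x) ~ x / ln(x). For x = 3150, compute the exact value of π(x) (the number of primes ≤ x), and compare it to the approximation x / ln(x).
π(3150) = 446;  x/ln(x) ≈ 391.05;  relative error ≈ 12.32%.

Directly count primes up to 3150: π(3150) = 446. The PNT approximation gives 3150/ln(3150) ≈ 3150/8.05516 ≈ 391.05. Relative error (π(x) − x/ln(x)) / π(x) ≈ 12.32%; the approximation is known to undercount slightly (Li(x) is a better estimate).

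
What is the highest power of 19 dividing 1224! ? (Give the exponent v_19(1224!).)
v_19(1224!) = 67

Legendre's formula: v_p(n!) = Σ_{k ≥ 1} ⌊n / p^k⌋. For p = 19, n = 1224, the terms are:
  ⌊1224/19^1⌋ = ⌊1224/19⌋ = 64
  ⌊1224/19^2⌋ = ⌊1224/361⌋ = 3
(the next term ⌊1224/19^3⌋ = 0, terminating the sum). Summing: v_19(1224!) = 64 + 3 = 67.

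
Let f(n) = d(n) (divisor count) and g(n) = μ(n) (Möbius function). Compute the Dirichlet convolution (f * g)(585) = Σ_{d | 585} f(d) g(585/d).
(d * μ)(585) = 1

Divisors of 585: [1, 3, 5, 9, 13, 15, 39, 45, 65, 117, 195, 585]. For each d | 585:
  d = 1: d(1) · μ(585/1) = 1 · 0 = 0
  d = 3: d(3) · μ(585/3) = 2 · -1 = -2
  d = 5: d(5) · μ(585/5) = 2 · 0 = 0
  d = 9: d(9) · μ(585/9) = 3 · 1 = 3
  d = 13: d(13) · μ(585/13) = 2 · 0 = 0
  d = 15: d(15) · μ(585/15) = 4 · 1 = 4
  d = 39: d(39) · μ(585/39) = 4 · 1 = 4
  d = 45: d(45) · μ(585/45) = 6 · -1 = -6
  d = 65: d(65) · μ(585/65) = 4 · 0 = 0
  d = 117: d(117) · μ(585/117) = 6 · -1 = -6
  d = 195: d(195) · μ(585/195) = 8 · -1 = -8
  d = 585: d(585) · μ(585/585) = 12 · 1 = 12
Summing: (d * μ)(585) = 0 + -2 + 0 + 3 + 0 + 4 + 4 + -6 + 0 + -6 + -8 + 12 = 1.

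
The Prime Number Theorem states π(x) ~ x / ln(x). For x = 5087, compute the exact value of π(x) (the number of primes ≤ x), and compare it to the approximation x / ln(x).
π(5087) = 680;  x/ln(x) ≈ 596.06;  relative error ≈ 12.34%.

Directly count primes up to 5087: π(5087) = 680. The PNT approximation gives 5087/ln(5087) ≈ 5087/8.53444 ≈ 596.06. Relative error (π(x) − x/ln(x)) / π(x) ≈ 12.34%; the approximation is known to undercount slightly (Li(x) is a better estimate).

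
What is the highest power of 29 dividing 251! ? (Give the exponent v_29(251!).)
v_29(251!) = 8

Legendre's formula: v_p(n!) = Σ_{k ≥ 1} ⌊n / p^k⌋. For p = 29, n = 251, the terms are:
  ⌊251/29^1⌋ = ⌊251/29⌋ = 8
(the next term ⌊251/29^2⌋ = 0, terminating the sum). Summing: v_29(251!) = 8 = 8.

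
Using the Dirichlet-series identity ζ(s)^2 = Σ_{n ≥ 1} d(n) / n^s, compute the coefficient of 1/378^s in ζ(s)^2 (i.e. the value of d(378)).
d(378) = 16

ζ(s)^2 = (Σ 1/m^s)(Σ 1/k^s). The coefficient of 1/n^s in the product is the number of ordered pairs (m, k) with mk = n, which equals d(n). For n = 378, divisors are [1, 2, 3, 6, 7, 9, 14, 18, 21, 27, 42, 54, 63, 126, 189, 378], so d(378) = 16.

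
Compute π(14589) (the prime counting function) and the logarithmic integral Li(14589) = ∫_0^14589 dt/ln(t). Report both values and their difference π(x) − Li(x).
π(14589) = 1708;  Li(14589) ≈ 1733.82;  π(x) − Li(x) ≈ -25.82.

Direct count of primes ≤ 14589 gives π(14589) = 1708. Numerical evaluation of the logarithmic integral gives Li(14589) ≈ 1733.82. The difference π(x) − Li(x) ≈ -25.82 is typically negative for small/moderate x (Li(x) overestimates), though Littlewood's theorem shows this sign changes infinitely often.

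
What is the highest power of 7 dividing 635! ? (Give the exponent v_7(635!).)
v_7(635!) = 103

Legendre's formula: v_p(n!) = Σ_{k ≥ 1} ⌊n / p^k⌋. For p = 7, n = 635, the terms are:
  ⌊635/7^1⌋ = ⌊635/7⌋ = 90
  ⌊635/7^2⌋ = ⌊635/49⌋ = 12
  ⌊635/7^3⌋ = ⌊635/343⌋ = 1
(the next term ⌊635/7^4⌋ = 0, terminating the sum). Summing: v_7(635!) = 90 + 12 + 1 = 103.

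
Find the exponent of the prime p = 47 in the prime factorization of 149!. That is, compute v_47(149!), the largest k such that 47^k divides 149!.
v_47(149!) = 3

Legendre's formula: v_p(n!) = Σ_{k ≥ 1} ⌊n / p^k⌋. For p = 47, n = 149, the terms are:
  ⌊149/47^1⌋ = ⌊149/47⌋ = 3
(the next term ⌊149/47^2⌋ = 0, terminating the sum). Summing: v_47(149!) = 3 = 3.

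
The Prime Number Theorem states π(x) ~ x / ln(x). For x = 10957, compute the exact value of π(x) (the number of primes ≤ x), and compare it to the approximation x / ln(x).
π(10957) = 1331;  x/ln(x) ≈ 1177.95;  relative error ≈ 11.50%.

Directly count primes up to 10957: π(10957) = 1331. The PNT approximation gives 10957/ln(10957) ≈ 10957/9.30173 ≈ 1177.95. Relative error (π(x) − x/ln(x)) / π(x) ≈ 11.50%; the approximation is known to undercount slightly (Li(x) is a better estimate).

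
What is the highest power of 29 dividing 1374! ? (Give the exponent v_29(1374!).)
v_29(1374!) = 48

Legendre's formula: v_p(n!) = Σ_{k ≥ 1} ⌊n / p^k⌋. For p = 29, n = 1374, the terms are:
  ⌊1374/29^1⌋ = ⌊1374/29⌋ = 47
  ⌊1374/29^2⌋ = ⌊1374/841⌋ = 1
(the next term ⌊1374/29^3⌋ = 0, terminating the sum). Summing: v_29(1374!) = 47 + 1 = 48.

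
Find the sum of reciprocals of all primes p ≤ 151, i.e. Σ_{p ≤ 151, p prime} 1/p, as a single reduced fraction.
Σ 1/p = 426559540131011718238816115585684956391671166781102121476137/225319534991831177328890236228992001350685163362356544091910

π(151) = 36, so the primes ≤ 151 are [2, 3, 5, 7, 11, 13, 17, 19, 23, 29, 31, 37, 41, 43, 47, 53, 59, 61, 67, 71, 73, 79, 83, 89, 97, 101, 103, 107, 109, 113, 127, 131, 137, 139, 149, 151]. Summing 1/p over these primes: 426559540131011718238816115585684956391671166781102121476137/225319534991831177328890236228992001350685163362356544091910 ≈ 1.8931. Mertens estimate ln ln(151) + 0.2615 ≈ 1.8744.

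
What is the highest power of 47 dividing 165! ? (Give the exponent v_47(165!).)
v_47(165!) = 3

Legendre's formula: v_p(n!) = Σ_{k ≥ 1} ⌊n / p^k⌋. For p = 47, n = 165, the terms are:
  ⌊165/47^1⌋ = ⌊165/47⌋ = 3
(the next term ⌊165/47^2⌋ = 0, terminating the sum). Summing: v_47(165!) = 3 = 3.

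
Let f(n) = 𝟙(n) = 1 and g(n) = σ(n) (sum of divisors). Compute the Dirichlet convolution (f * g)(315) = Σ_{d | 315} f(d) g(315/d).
(𝟙 * σ)(315) = 1134

Divisors of 315: [1, 3, 5, 7, 9, 15, 21, 35, 45, 63, 105, 315]. For each d | 315:
  d = 1: 𝟙(1) · σ(315/1) = 1 · 624 = 624
  d = 3: 𝟙(3) · σ(315/3) = 1 · 192 = 192
  d = 5: 𝟙(5) · σ(315/5) = 1 · 104 = 104
  d = 7: 𝟙(7) · σ(315/7) = 1 · 78 = 78
  d = 9: 𝟙(9) · σ(315/9) = 1 · 48 = 48
  d = 15: 𝟙(15) · σ(315/15) = 1 · 32 = 32
  d = 21: 𝟙(21) · σ(315/21) = 1 · 24 = 24
  d = 35: 𝟙(35) · σ(315/35) = 1 · 13 = 13
  d = 45: 𝟙(45) · σ(315/45) = 1 · 8 = 8
  d = 63: 𝟙(63) · σ(315/63) = 1 · 6 = 6
  d = 105: 𝟙(105) · σ(315/105) = 1 · 4 = 4
  d = 315: 𝟙(315) · σ(315/315) = 1 · 1 = 1
Summing: (𝟙 * σ)(315) = 624 + 192 + 104 + 78 + 48 + 32 + 24 + 13 + 8 + 6 + 4 + 1 = 1134.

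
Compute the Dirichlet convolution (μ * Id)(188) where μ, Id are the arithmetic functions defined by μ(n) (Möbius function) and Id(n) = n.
(μ * Id)(188) = 92

Divisors of 188: [1, 2, 4, 47, 94, 188]. For each d | 188:
  d = 1: μ(1) · Id(188/1) = 1 · 188 = 188
  d = 2: μ(2) · Id(188/2) = -1 · 94 = -94
  d = 4: μ(4) · Id(188/4) = 0 · 47 = 0
  d = 47: μ(47) · Id(188/47) = -1 · 4 = -4
  d = 94: μ(94) · Id(188/94) = 1 · 2 = 2
  d = 188: μ(188) · Id(188/188) = 0 · 1 = 0
Summing: (μ * Id)(188) = 188 + -94 + 0 + -4 + 2 + 0 = 92.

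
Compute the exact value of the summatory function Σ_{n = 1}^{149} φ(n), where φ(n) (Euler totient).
Σ_{n ≤ 149} φ(n) = 6818

Compute φ(n) for each 1 ≤ n ≤ 149: φ(1) = 1, φ(2) = 1, φ(3) = 2, φ(4) = 2, φ(5) = 4, φ(6) = 2, φ(7) = 6, φ(8) = 4, φ(9) = 6, φ(10) = 4, φ(11) = 10, φ(12) = 4, φ(13) = 12, φ(14) = 6, φ(15) = 8, φ(16) = 8, φ(17) = 16, φ(18) = 6, φ(19) = 18, φ(20) = 8, φ(21) = 12, φ(22) = 10, φ(23) = 22, φ(24) = 8, φ(25) = 20, φ(26) = 12, φ(27) = 18, φ(28) = 12, φ(29) = 28, φ(30) = 8, φ(31) = 30, φ(32) = 16, φ(33) = 20, φ(34) = 16, φ(35) = 24, φ(36) = 12, φ(37) = 36, φ(38) = 18, φ(39) = 24, φ(40) = 16, φ(41) = 40, φ(42) = 12, φ(43) = 42, φ(44) = 20, φ(45) = 24, φ(46) = 22, φ(47) = 46, φ(48) = 16, φ(49) = 42, φ(50) = 20, φ(51) = 32, φ(52) = 24, φ(53) = 52, φ(54) = 18, φ(55) = 40, φ(56) = 24, φ(57) = 36, φ(58) = 28, φ(59) = 58, φ(60) = 16, φ(61) = 60, φ(62) = 30, φ(63) = 36, φ(64) = 32, φ(65) = 48, φ(66) = 20, φ(67) = 66, φ(68) = 32, φ(69) = 44, φ(70) = 24, φ(71) = 70, φ(72) = 24, φ(73) = 72, φ(74) = 36, φ(75) = 40, φ(76) = 36, φ(77) = 60, φ(78) = 24, φ(79) = 78, φ(80) = 32, φ(81) = 54, φ(82) = 40, φ(83) = 82, φ(84) = 24, φ(85) = 64, φ(86) = 42, φ(87) = 56, φ(88) = 40, φ(89) = 88, φ(90) = 24, φ(91) = 72, φ(92) = 44, φ(93) = 60, φ(94) = 46, φ(95) = 72, φ(96) = 32, φ(97) = 96, φ(98) = 42, φ(99) = 60, φ(100) = 40, φ(101) = 100, φ(102) = 32, φ(103) = 102, φ(104) = 48, φ(105) = 48, φ(106) = 52, φ(107) = 106, φ(108) = 36, φ(109) = 108, φ(110) = 40, φ(111) = 72, φ(112) = 48, φ(113) = 112, φ(114) = 36, φ(115) = 88, φ(116) = 56, φ(117) = 72, φ(118) = 58, φ(119) = 96, φ(120) = 32, φ(121) = 110, φ(122) = 60, φ(123) = 80, φ(124) = 60, φ(125) = 100, φ(126) = 36, φ(127) = 126, φ(128) = 64, φ(129) = 84, φ(130) = 48, φ(131) = 130, φ(132) = 40, φ(133) = 108, φ(134) = 66, φ(135) = 72, φ(136) = 64, φ(137) = 136, φ(138) = 44, φ(139) = 138, φ(140) = 48, φ(141) = 92, φ(142) = 70, φ(143) = 120, φ(144) = 48, φ(145) = 112, φ(146) = 72, φ(147) = 84, φ(148) = 72, φ(149) = 148. Summing all 149 values: 6818. (Average order: Σ_{n ≤ x} φ(n) ~ (3/π²) x². For x = 149, (3/π²)·149² ≈ 6748.29.)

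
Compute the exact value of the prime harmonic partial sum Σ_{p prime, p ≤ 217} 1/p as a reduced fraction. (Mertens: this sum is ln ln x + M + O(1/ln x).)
Σ 1/p = 3215488142498485484492183158345029261034221047849345857469577412562094716564064084247/1645783550795210387735581011435590727981167322669649249414629852197255934130751870910

π(217) = 47, so the primes ≤ 217 are [2, 3, 5, 7, 11, 13, 17, 19, 23, 29, 31, 37, 41, 43, 47, 53, 59, 61, 67, 71, 73, 79, 83, 89, 97, 101, 103, 107, 109, 113, 127, 131, 137, 139, 149, 151, 157, 163, 167, 173, 179, 181, 191, 193, 197, 199, 211]. Summing 1/p over these primes: 3215488142498485484492183158345029261034221047849345857469577412562094716564064084247/1645783550795210387735581011435590727981167322669649249414629852197255934130751870910 ≈ 1.9538. Mertens estimate ln ln(217) + 0.2615 ≈ 1.9442.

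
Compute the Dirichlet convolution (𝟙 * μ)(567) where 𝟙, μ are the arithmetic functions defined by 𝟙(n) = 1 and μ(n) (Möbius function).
(𝟙 * μ)(567) = 0

Divisors of 567: [1, 3, 7, 9, 21, 27, 63, 81, 189, 567]. For each d | 567:
  d = 1: 𝟙(1) · μ(567/1) = 1 · 0 = 0
  d = 3: 𝟙(3) · μ(567/3) = 1 · 0 = 0
  d = 7: 𝟙(7) · μ(567/7) = 1 · 0 = 0
  d = 9: 𝟙(9) · μ(567/9) = 1 · 0 = 0
  d = 21: 𝟙(21) · μ(567/21) = 1 · 0 = 0
  d = 27: 𝟙(27) · μ(567/27) = 1 · 1 = 1
  d = 63: 𝟙(63) · μ(567/63) = 1 · 0 = 0
  d = 81: 𝟙(81) · μ(567/81) = 1 · -1 = -1
  d = 189: 𝟙(189) · μ(567/189) = 1 · -1 = -1
  d = 567: 𝟙(567) · μ(567/567) = 1 · 1 = 1
Summing: (𝟙 * μ)(567) = 0 + 0 + 0 + 0 + 0 + 1 + 0 + -1 + -1 + 1 = 0.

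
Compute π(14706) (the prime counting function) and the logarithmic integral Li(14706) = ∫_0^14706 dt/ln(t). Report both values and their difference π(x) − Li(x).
π(14706) = 1720;  Li(14706) ≈ 1746.02;  π(x) − Li(x) ≈ -26.02.

Direct count of primes ≤ 14706 gives π(14706) = 1720. Numerical evaluation of the logarithmic integral gives Li(14706) ≈ 1746.02. The difference π(x) − Li(x) ≈ -26.02 is typically negative for small/moderate x (Li(x) overestimates), though Littlewood's theorem shows this sign changes infinitely often.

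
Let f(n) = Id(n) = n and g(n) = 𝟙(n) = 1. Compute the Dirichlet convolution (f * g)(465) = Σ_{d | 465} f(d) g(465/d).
(Id * 𝟙)(465) = 768

Divisors of 465: [1, 3, 5, 15, 31, 93, 155, 465]. For each d | 465:
  d = 1: Id(1) · 𝟙(465/1) = 1 · 1 = 1
  d = 3: Id(3) · 𝟙(465/3) = 3 · 1 = 3
  d = 5: Id(5) · 𝟙(465/5) = 5 · 1 = 5
  d = 15: Id(15) · 𝟙(465/15) = 15 · 1 = 15
  d = 31: Id(31) · 𝟙(465/31) = 31 · 1 = 31
  d = 93: Id(93) · 𝟙(465/93) = 93 · 1 = 93
  d = 155: Id(155) · 𝟙(465/155) = 155 · 1 = 155
  d = 465: Id(465) · 𝟙(465/465) = 465 · 1 = 465
Summing: (Id * 𝟙)(465) = 1 + 3 + 5 + 15 + 31 + 93 + 155 + 465 = 768.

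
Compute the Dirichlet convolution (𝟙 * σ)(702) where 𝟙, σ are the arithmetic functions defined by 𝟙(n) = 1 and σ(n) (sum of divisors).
(𝟙 * σ)(702) = 3480

Divisors of 702: [1, 2, 3, 6, 9, 13, 18, 26, 27, 39, 54, 78, 117, 234, 351, 702]. For each d | 702:
  d = 1: 𝟙(1) · σ(702/1) = 1 · 1680 = 1680
  d = 2: 𝟙(2) · σ(702/2) = 1 · 560 = 560
  d = 3: 𝟙(3) · σ(702/3) = 1 · 546 = 546
  d = 6: 𝟙(6) · σ(702/6) = 1 · 182 = 182
  d = 9: 𝟙(9) · σ(702/9) = 1 · 168 = 168
  d = 13: 𝟙(13) · σ(702/13) = 1 · 120 = 120
  d = 18: 𝟙(18) · σ(702/18) = 1 · 56 = 56
  d = 26: 𝟙(26) · σ(702/26) = 1 · 40 = 40
  d = 27: 𝟙(27) · σ(702/27) = 1 · 42 = 42
  d = 39: 𝟙(39) · σ(702/39) = 1 · 39 = 39
  d = 54: 𝟙(54) · σ(702/54) = 1 · 14 = 14
  d = 78: 𝟙(78) · σ(702/78) = 1 · 13 = 13
  d = 117: 𝟙(117) · σ(702/117) = 1 · 12 = 12
  d = 234: 𝟙(234) · σ(702/234) = 1 · 4 = 4
  d = 351: 𝟙(351) · σ(702/351) = 1 · 3 = 3
  d = 702: 𝟙(702) · σ(702/702) = 1 · 1 = 1
Summing: (𝟙 * σ)(702) = 1680 + 560 + 546 + 182 + 168 + 120 + 56 + 40 + 42 + 39 + 14 + 13 + 12 + 4 + 3 + 1 = 3480.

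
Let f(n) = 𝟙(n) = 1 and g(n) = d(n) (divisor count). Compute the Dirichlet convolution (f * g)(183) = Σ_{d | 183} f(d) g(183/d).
(𝟙 * d)(183) = 9

Divisors of 183: [1, 3, 61, 183]. For each d | 183:
  d = 1: 𝟙(1) · d(183/1) = 1 · 4 = 4
  d = 3: 𝟙(3) · d(183/3) = 1 · 2 = 2
  d = 61: 𝟙(61) · d(183/61) = 1 · 2 = 2
  d = 183: 𝟙(183) · d(183/183) = 1 · 1 = 1
Summing: (𝟙 * d)(183) = 4 + 2 + 2 + 1 = 9.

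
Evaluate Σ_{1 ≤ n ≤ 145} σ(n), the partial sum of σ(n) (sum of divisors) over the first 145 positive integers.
Σ_{n ≤ 145} σ(n) = 17366

Compute σ(n) for each 1 ≤ n ≤ 145: σ(1) = 1, σ(2) = 3, σ(3) = 4, σ(4) = 7, σ(5) = 6, σ(6) = 12, σ(7) = 8, σ(8) = 15, σ(9) = 13, σ(10) = 18, σ(11) = 12, σ(12) = 28, σ(13) = 14, σ(14) = 24, σ(15) = 24, σ(16) = 31, σ(17) = 18, σ(18) = 39, σ(19) = 20, σ(20) = 42, σ(21) = 32, σ(22) = 36, σ(23) = 24, σ(24) = 60, σ(25) = 31, σ(26) = 42, σ(27) = 40, σ(28) = 56, σ(29) = 30, σ(30) = 72, σ(31) = 32, σ(32) = 63, σ(33) = 48, σ(34) = 54, σ(35) = 48, σ(36) = 91, σ(37) = 38, σ(38) = 60, σ(39) = 56, σ(40) = 90, σ(41) = 42, σ(42) = 96, σ(43) = 44, σ(44) = 84, σ(45) = 78, σ(46) = 72, σ(47) = 48, σ(48) = 124, σ(49) = 57, σ(50) = 93, σ(51) = 72, σ(52) = 98, σ(53) = 54, σ(54) = 120, σ(55) = 72, σ(56) = 120, σ(57) = 80, σ(58) = 90, σ(59) = 60, σ(60) = 168, σ(61) = 62, σ(62) = 96, σ(63) = 104, σ(64) = 127, σ(65) = 84, σ(66) = 144, σ(67) = 68, σ(68) = 126, σ(69) = 96, σ(70) = 144, σ(71) = 72, σ(72) = 195, σ(73) = 74, σ(74) = 114, σ(75) = 124, σ(76) = 140, σ(77) = 96, σ(78) = 168, σ(79) = 80, σ(80) = 186, σ(81) = 121, σ(82) = 126, σ(83) = 84, σ(84) = 224, σ(85) = 108, σ(86) = 132, σ(87) = 120, σ(88) = 180, σ(89) = 90, σ(90) = 234, σ(91) = 112, σ(92) = 168, σ(93) = 128, σ(94) = 144, σ(95) = 120, σ(96) = 252, σ(97) = 98, σ(98) = 171, σ(99) = 156, σ(100) = 217, σ(101) = 102, σ(102) = 216, σ(103) = 104, σ(104) = 210, σ(105) = 192, σ(106) = 162, σ(107) = 108, σ(108) = 280, σ(109) = 110, σ(110) = 216, σ(111) = 152, σ(112) = 248, σ(113) = 114, σ(114) = 240, σ(115) = 144, σ(116) = 210, σ(117) = 182, σ(118) = 180, σ(119) = 144, σ(120) = 360, σ(121) = 133, σ(122) = 186, σ(123) = 168, σ(124) = 224, σ(125) = 156, σ(126) = 312, σ(127) = 128, σ(128) = 255, σ(129) = 176, σ(130) = 252, σ(131) = 132, σ(132) = 336, σ(133) = 160, σ(134) = 204, σ(135) = 240, σ(136) = 270, σ(137) = 138, σ(138) = 288, σ(139) = 140, σ(140) = 336, σ(141) = 192, σ(142) = 216, σ(143) = 168, σ(144) = 403, σ(145) = 180. Summing all 145 values: 17366. (Average order: Σ_{n ≤ x} σ(n) ~ (π²/12) x². For x = 145, (π²/12)·145² ≈ 17292.37.)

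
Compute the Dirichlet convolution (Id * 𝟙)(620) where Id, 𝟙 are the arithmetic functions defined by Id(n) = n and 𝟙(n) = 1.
(Id * 𝟙)(620) = 1344

Divisors of 620: [1, 2, 4, 5, 10, 20, 31, 62, 124, 155, 310, 620]. For each d | 620:
  d = 1: Id(1) · 𝟙(620/1) = 1 · 1 = 1
  d = 2: Id(2) · 𝟙(620/2) = 2 · 1 = 2
  d = 4: Id(4) · 𝟙(620/4) = 4 · 1 = 4
  d = 5: Id(5) · 𝟙(620/5) = 5 · 1 = 5
  d = 10: Id(10) · 𝟙(620/10) = 10 · 1 = 10
  d = 20: Id(20) · 𝟙(620/20) = 20 · 1 = 20
  d = 31: Id(31) · 𝟙(620/31) = 31 · 1 = 31
  d = 62: Id(62) · 𝟙(620/62) = 62 · 1 = 62
  d = 124: Id(124) · 𝟙(620/124) = 124 · 1 = 124
  d = 155: Id(155) · 𝟙(620/155) = 155 · 1 = 155
  d = 310: Id(310) · 𝟙(620/310) = 310 · 1 = 310
  d = 620: Id(620) · 𝟙(620/620) = 620 · 1 = 620
Summing: (Id * 𝟙)(620) = 1 + 2 + 4 + 5 + 10 + 20 + 31 + 62 + 124 + 155 + 310 + 620 = 1344.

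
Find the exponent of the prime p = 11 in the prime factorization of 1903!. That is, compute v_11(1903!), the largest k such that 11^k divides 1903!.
v_11(1903!) = 189

Legendre's formula: v_p(n!) = Σ_{k ≥ 1} ⌊n / p^k⌋. For p = 11, n = 1903, the terms are:
  ⌊1903/11^1⌋ = ⌊1903/11⌋ = 173
  ⌊1903/11^2⌋ = ⌊1903/121⌋ = 15
  ⌊1903/11^3⌋ = ⌊1903/1331⌋ = 1
(the next term ⌊1903/11^4⌋ = 0, terminating the sum). Summing: v_11(1903!) = 173 + 15 + 1 = 189.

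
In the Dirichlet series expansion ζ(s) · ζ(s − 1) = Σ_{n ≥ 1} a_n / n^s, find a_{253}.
σ(253) = 288

In the product (Σ m^0/m^s)(Σ k / k^s) = Σ (Σ_{d | n} d) / n^s, the coefficient of 1/n^s is σ(n) = Σ_{d | n} d. For n = 253, divisors are [1, 11, 23, 253]; summing: σ(253) = 288.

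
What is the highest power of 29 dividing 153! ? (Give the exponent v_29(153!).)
v_29(153!) = 5

Legendre's formula: v_p(n!) = Σ_{k ≥ 1} ⌊n / p^k⌋. For p = 29, n = 153, the terms are:
  ⌊153/29^1⌋ = ⌊153/29⌋ = 5
(the next term ⌊153/29^2⌋ = 0, terminating the sum). Summing: v_29(153!) = 5 = 5.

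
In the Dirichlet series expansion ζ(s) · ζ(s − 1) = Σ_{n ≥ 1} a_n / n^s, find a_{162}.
σ(162) = 363

In the product (Σ m^0/m^s)(Σ k / k^s) = Σ (Σ_{d | n} d) / n^s, the coefficient of 1/n^s is σ(n) = Σ_{d | n} d. For n = 162, divisors are [1, 2, 3, 6, 9, 18, 27, 54, 81, 162]; summing: σ(162) = 363.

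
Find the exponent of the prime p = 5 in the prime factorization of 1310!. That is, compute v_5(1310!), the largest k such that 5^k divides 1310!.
v_5(1310!) = 326

Legendre's formula: v_p(n!) = Σ_{k ≥ 1} ⌊n / p^k⌋. For p = 5, n = 1310, the terms are:
  ⌊1310/5^1⌋ = ⌊1310/5⌋ = 262
  ⌊1310/5^2⌋ = ⌊1310/25⌋ = 52
  ⌊1310/5^3⌋ = ⌊1310/125⌋ = 10
  ⌊1310/5^4⌋ = ⌊1310/625⌋ = 2
(the next term ⌊1310/5^5⌋ = 0, terminating the sum). Summing: v_5(1310!) = 262 + 52 + 10 + 2 = 326.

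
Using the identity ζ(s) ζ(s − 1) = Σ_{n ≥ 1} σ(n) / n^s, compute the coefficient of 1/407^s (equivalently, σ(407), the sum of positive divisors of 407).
σ(407) = 456

In the product (Σ m^0/m^s)(Σ k / k^s) = Σ (Σ_{d | n} d) / n^s, the coefficient of 1/n^s is σ(n) = Σ_{d | n} d. For n = 407, divisors are [1, 11, 37, 407]; summing: σ(407) = 456.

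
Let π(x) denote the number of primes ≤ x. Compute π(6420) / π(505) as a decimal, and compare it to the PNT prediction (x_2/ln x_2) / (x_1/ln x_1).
π(6420)/π(505) = 834/96 ≈ 8.6875;  PNT prediction ≈ 9.0259.

π(505) = 96 and π(6420) = 834, so π(6420)/π(505) ≈ 8.6875. The PNT-predicted ratio is (6420/ln(6420)) / (505/ln(505)) ≈ 9.0259. The two agree to within a few percent, as expected.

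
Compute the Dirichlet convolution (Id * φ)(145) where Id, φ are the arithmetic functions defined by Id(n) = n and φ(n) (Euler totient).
(Id * φ)(145) = 513

Divisors of 145: [1, 5, 29, 145]. For each d | 145:
  d = 1: Id(1) · φ(145/1) = 1 · 112 = 112
  d = 5: Id(5) · φ(145/5) = 5 · 28 = 140
  d = 29: Id(29) · φ(145/29) = 29 · 4 = 116
  d = 145: Id(145) · φ(145/145) = 145 · 1 = 145
Summing: (Id * φ)(145) = 112 + 140 + 116 + 145 = 513.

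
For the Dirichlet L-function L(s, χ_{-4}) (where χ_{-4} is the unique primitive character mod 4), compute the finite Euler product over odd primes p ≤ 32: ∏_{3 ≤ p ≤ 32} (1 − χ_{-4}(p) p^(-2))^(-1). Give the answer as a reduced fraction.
∏ = 70163108671177093/76623095660544000

The odd primes p ≤ 32 are [3, 5, 7, 11, 13, 17, 19, 23, 29, 31]. For each, χ(p) = 1 if p ≡ 1 mod 4, χ(p) = −1 if p ≡ 3 mod 4. Taking (1 − χ(p)/p^2)^(-1) = p^2/(p^2 − χ(p)): (1 − (-1)/3^2)^(-1) · (1 − (1)/5^2)^(-1) · (1 − (-1)/7^2)^(-1) · (1 − (-1)/11^2)^(-1) · (1 − (1)/13^2)^(-1) · (1 − (1)/17^2)^(-1) · (1 − (-1)/19^2)^(-1) · (1 − (-1)/23^2)^(-1) · (1 − (1)/29^2)^(-1) · (1 − (-1)/31^2)^(-1) = 70163108671177093/76623095660544000.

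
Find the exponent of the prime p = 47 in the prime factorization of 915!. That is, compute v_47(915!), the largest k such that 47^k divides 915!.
v_47(915!) = 19

Legendre's formula: v_p(n!) = Σ_{k ≥ 1} ⌊n / p^k⌋. For p = 47, n = 915, the terms are:
  ⌊915/47^1⌋ = ⌊915/47⌋ = 19
(the next term ⌊915/47^2⌋ = 0, terminating the sum). Summing: v_47(915!) = 19 = 19.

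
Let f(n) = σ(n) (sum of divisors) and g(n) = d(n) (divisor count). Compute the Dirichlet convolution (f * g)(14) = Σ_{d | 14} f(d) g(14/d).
(σ * d)(14) = 50

Divisors of 14: [1, 2, 7, 14]. For each d | 14:
  d = 1: σ(1) · d(14/1) = 1 · 4 = 4
  d = 2: σ(2) · d(14/2) = 3 · 2 = 6
  d = 7: σ(7) · d(14/7) = 8 · 2 = 16
  d = 14: σ(14) · d(14/14) = 24 · 1 = 24
Summing: (σ * d)(14) = 4 + 6 + 16 + 24 = 50.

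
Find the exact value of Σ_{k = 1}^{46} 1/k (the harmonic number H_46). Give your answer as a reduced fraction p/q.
H_46 = 5943339269060627227/1345655451257488800

Direct summation: H_46 = 1 + 1/2 + ... + 1/46. The least common denominator is lcm(1, ..., 46) = 9419588158802421600; over this denominator the numerator is 9419588158802421600 + 4709794079401210800 + 3139862719600807200 + 2354897039700605400 + 1883917631760484320 + 1569931359800403600 + 1345655451257488800 + 1177448519850302700 + 1046620906533602400 + 941958815880242160 + 856326196254765600 + 784965679900201800 + 724583704523263200 + 672827725628744400 + 627972543920161440 + 588724259925151350 + 554093421106024800 + 523310453266801200 + 495767797831706400 + 470979407940121080 + 448551817085829600 + 428163098127382800 + 409547311252279200 + 392482839950100900 + 376783526352096864 + 362291852261631600 + 348873635511200800 + 336413862814372200 + 324813384786290400 + 313986271960080720 + 303857682542013600 + 294362129962575675 + 285442065418255200 + 277046710553012400 + 269131090251497760 + 261655226633400600 + 254583463751416800 + 247883898915853200 + 241527901507754400 + 235489703970060540 + 229746052653717600 + 224275908542914800 + 219060189739591200 + 214081549063691400 + 209324181306720480 + 204773655626139600 = 41603374883424390589, so H_46 = 41603374883424390589/9419588158802421600; reducing by gcd(41603374883424390589, 9419588158802421600) = 7 gives 5943339269060627227/1345655451257488800 ≈ 4.41669. (The PNT-adjacent estimate ln(46) + γ ≈ 4.40586 matches within O(1/n).)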